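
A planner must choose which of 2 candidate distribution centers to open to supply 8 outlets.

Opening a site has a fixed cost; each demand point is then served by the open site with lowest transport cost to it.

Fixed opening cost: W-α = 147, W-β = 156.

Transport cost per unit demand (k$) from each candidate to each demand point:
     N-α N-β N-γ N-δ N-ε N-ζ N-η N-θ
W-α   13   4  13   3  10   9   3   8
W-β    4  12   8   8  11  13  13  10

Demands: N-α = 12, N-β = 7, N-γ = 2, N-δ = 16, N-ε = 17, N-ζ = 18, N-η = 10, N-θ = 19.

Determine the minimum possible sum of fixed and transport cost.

Open {W-α}: assign each demand point to its cheapest open site.
  N-α→W-α 12×13=156, N-β→W-α 7×4=28, N-γ→W-α 2×13=26, N-δ→W-α 16×3=48, N-ε→W-α 17×10=170, N-ζ→W-α 18×9=162, N-η→W-α 10×3=30, N-θ→W-α 19×8=152
  transport cost 772, fixed 147 → total 919.
Compare {W-α, W-β}: transport cost 654 + fixed 303 = 957.
Compare {W-β}: transport cost 1017 + fixed 156 = 1173.

919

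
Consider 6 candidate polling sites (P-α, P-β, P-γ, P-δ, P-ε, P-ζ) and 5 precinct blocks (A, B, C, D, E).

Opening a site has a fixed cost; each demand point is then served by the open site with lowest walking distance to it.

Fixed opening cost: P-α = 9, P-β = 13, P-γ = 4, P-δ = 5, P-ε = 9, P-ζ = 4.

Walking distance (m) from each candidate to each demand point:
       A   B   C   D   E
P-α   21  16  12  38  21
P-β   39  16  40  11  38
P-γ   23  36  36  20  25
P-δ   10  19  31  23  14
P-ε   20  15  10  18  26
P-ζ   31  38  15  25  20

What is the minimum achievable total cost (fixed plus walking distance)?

Open {P-δ, P-ε}: assign each demand point to its cheapest open site.
  A→P-δ 10, B→P-ε 15, C→P-ε 10, D→P-ε 18, E→P-δ 14
  walking distance 67, fixed 14 → total 81.
Compare {P-γ, P-δ, P-ε}: walking distance 67 + fixed 18 = 85.
Compare {P-δ, P-ε, P-ζ}: walking distance 67 + fixed 18 = 85.
Compare {P-β, P-δ, P-ε}: walking distance 60 + fixed 27 = 87.
All other subsets cost ≥ 85. Minimum total cost: 81.

81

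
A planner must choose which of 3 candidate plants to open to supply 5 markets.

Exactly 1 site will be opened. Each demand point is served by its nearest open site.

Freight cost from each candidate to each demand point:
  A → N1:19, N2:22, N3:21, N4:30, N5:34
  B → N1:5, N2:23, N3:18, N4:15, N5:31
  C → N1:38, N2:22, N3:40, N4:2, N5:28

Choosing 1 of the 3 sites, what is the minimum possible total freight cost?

92

Open {B}.
  N1→B 5, N2→B 23, N3→B 18, N4→B 15, N5→B 31  ⇒ total 92.
Compare {A}: total 126.
Compare {C}: total 130.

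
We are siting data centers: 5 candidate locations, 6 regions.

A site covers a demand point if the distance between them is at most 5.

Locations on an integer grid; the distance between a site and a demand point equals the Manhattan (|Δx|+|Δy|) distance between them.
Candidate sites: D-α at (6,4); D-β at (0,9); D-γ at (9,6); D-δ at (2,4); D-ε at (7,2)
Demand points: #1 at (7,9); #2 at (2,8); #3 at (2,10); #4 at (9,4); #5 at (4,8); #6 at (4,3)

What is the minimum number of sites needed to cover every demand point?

3

Coverage sets (demand points within 5 of each site):
  D-α: {#4, #6}
  D-β: {#2, #3, #5}
  D-γ: {#1, #4}
  D-δ: {#2, #6}
  D-ε: {#4, #6}
No 2 sites suffice: every size-2 union leaves at least one demand point uncovered.
But {D-α, D-β, D-γ} covers everything, so the minimum is 3.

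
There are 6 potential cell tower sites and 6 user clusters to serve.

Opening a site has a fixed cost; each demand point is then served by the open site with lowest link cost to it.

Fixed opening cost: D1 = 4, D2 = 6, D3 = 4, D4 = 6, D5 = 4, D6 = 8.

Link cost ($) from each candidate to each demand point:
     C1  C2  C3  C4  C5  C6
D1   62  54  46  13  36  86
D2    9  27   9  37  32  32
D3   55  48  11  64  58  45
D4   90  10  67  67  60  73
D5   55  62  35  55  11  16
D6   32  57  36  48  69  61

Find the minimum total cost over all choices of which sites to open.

Open {D1, D2, D4, D5}: assign each demand point to its cheapest open site.
  C1→D2 9, C2→D4 10, C3→D2 9, C4→D1 13, C5→D5 11, C6→D5 16
  link cost 68, fixed 20 → total 88.
Compare {D1, D2, D3, D4, D5}: link cost 68 + fixed 24 = 92.
Compare {D1, D2, D4, D5, D6}: link cost 68 + fixed 28 = 96.
Compare {D1, D2, D5}: link cost 85 + fixed 14 = 99.
All other subsets cost ≥ 92. Minimum total cost: 88.

88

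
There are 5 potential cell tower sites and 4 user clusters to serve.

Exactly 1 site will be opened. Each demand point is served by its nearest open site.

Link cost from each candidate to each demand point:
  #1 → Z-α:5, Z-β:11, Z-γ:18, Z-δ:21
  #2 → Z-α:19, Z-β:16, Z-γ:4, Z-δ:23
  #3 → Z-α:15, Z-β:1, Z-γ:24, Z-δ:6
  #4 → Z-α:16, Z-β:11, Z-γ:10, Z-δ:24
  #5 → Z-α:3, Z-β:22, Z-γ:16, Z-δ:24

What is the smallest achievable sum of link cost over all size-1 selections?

Open {#3}.
  Z-α→#3 15, Z-β→#3 1, Z-γ→#3 24, Z-δ→#3 6  ⇒ total 46.
Compare {#1}: total 55.
Compare {#4}: total 61.
No size-1 selection does better; minimum is 46.

46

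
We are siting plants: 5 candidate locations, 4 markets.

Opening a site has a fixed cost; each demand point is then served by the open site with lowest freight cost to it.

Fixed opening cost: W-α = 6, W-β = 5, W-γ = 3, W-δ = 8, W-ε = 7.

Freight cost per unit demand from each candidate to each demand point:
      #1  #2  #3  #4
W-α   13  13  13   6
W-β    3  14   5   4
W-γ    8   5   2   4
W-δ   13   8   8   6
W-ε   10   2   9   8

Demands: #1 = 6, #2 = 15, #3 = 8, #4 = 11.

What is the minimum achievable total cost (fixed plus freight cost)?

123

Open {W-β, W-γ, W-ε}: assign each demand point to its cheapest open site.
  #1→W-β 6×3=18, #2→W-ε 15×2=30, #3→W-γ 8×2=16, #4→W-β 11×4=44
  freight cost 108, fixed 15 → total 123.
Compare {W-α, W-β, W-γ, W-ε}: freight cost 108 + fixed 21 = 129.
Compare {W-β, W-γ, W-δ, W-ε}: freight cost 108 + fixed 23 = 131.
Compare {W-α, W-β, W-γ, W-δ, W-ε}: freight cost 108 + fixed 29 = 137.
All other subsets cost ≥ 129. Minimum total cost: 123.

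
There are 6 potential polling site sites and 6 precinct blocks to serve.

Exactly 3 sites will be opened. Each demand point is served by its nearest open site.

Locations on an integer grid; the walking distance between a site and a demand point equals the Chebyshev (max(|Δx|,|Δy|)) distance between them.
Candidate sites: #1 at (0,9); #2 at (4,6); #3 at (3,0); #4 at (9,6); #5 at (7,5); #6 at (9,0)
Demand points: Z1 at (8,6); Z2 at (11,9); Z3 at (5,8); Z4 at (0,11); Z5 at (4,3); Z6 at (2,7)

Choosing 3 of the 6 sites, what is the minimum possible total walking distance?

Open {#1, #2, #4}.
  Z1→#4 1, Z2→#4 3, Z3→#2 2, Z4→#1 2, Z5→#2 3, Z6→#1 2  ⇒ total 13.
Compare {#1, #2, #5}: total 14.
Compare {#1, #4, #5}: total 14.
No size-3 selection does better; minimum is 13.

13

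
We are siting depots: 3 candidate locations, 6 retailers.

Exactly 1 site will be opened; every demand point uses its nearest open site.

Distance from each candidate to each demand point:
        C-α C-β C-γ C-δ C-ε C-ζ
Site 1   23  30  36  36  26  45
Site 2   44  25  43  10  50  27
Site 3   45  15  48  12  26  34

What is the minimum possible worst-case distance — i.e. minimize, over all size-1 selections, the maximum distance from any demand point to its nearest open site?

45

Open {Site 1}.
  Farthest demand point is C-ζ at distance 45 (to Site 1); all others are ≤ 45.
With {Site 3} the worst case is 48.
With {Site 2} the worst case is 50.
No size-1 selection achieves below 45.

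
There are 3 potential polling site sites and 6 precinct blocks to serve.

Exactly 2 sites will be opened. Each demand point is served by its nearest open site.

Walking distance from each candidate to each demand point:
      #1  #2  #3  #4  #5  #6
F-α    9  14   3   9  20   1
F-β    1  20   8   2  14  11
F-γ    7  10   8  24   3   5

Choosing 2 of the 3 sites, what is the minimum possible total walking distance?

Open {F-β, F-γ}.
  #1→F-β 1, #2→F-γ 10, #3→F-β 8, #4→F-β 2, #5→F-γ 3, #6→F-γ 5  ⇒ total 29.
Compare {F-α, F-γ}: total 33.
Compare {F-α, F-β}: total 35.

29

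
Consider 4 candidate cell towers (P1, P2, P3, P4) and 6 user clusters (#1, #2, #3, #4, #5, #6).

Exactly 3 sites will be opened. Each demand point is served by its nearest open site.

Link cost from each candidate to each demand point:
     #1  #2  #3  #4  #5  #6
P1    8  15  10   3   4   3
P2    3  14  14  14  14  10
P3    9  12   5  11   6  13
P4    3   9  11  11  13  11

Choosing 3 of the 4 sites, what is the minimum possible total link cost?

27

Open {P1, P3, P4}.
  #1→P4 3, #2→P4 9, #3→P3 5, #4→P1 3, #5→P1 4, #6→P1 3  ⇒ total 27.
Compare {P1, P2, P3}: total 30.
Compare {P1, P2, P4}: total 32.
No size-3 selection does better; minimum is 27.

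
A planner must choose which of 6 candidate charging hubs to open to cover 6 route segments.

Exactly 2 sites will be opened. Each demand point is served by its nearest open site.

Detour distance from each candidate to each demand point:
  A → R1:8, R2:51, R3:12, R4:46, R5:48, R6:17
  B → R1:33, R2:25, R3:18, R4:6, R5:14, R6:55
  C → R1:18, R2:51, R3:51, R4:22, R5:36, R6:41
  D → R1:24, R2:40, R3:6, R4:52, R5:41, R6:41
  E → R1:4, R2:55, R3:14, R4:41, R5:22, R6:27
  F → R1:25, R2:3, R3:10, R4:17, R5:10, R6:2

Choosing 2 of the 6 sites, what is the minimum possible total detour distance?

46

Open {E, F}.
  R1→E 4, R2→F 3, R3→F 10, R4→F 17, R5→F 10, R6→F 2  ⇒ total 46.
Compare {A, F}: total 50.
Compare {B, F}: total 56.
No size-2 selection does better; minimum is 46.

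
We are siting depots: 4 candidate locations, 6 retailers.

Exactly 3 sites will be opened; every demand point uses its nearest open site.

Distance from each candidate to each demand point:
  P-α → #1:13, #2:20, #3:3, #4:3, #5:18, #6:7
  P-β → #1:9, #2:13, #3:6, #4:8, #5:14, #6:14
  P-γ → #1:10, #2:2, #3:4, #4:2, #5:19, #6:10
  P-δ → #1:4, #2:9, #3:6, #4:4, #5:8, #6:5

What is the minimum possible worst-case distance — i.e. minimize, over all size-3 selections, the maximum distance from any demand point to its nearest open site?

Open {P-α, P-γ, P-δ}.
  Farthest demand point is #5 at distance 8 (to P-δ); all others are ≤ 8.
With {P-β, P-γ, P-δ} the worst case is 8.
With {P-α, P-β, P-δ} the worst case is 9.
No size-3 selection achieves below 8.

8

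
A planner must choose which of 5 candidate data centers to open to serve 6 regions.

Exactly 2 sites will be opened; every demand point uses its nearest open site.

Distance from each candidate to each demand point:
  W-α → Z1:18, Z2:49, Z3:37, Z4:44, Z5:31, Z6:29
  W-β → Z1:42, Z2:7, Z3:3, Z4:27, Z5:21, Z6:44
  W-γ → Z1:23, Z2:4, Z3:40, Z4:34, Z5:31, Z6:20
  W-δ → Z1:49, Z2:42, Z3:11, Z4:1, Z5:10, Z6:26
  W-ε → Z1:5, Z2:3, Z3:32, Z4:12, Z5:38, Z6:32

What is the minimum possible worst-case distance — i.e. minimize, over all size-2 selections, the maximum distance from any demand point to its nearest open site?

Open {W-γ, W-δ}.
  Farthest demand point is Z1 at distance 23 (to W-γ); all others are ≤ 23.
With {W-δ, W-ε} the worst case is 26.
With {W-β, W-γ} the worst case is 27.
No size-2 selection achieves below 23.

23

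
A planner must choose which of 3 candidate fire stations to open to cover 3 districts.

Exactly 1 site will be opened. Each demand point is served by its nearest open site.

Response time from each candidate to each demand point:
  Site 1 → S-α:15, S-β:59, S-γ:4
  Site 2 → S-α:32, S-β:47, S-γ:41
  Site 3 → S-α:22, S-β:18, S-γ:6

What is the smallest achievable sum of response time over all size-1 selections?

Open {Site 3}.
  S-α→Site 3 22, S-β→Site 3 18, S-γ→Site 3 6  ⇒ total 46.
Compare {Site 1}: total 78.
Compare {Site 2}: total 120.

46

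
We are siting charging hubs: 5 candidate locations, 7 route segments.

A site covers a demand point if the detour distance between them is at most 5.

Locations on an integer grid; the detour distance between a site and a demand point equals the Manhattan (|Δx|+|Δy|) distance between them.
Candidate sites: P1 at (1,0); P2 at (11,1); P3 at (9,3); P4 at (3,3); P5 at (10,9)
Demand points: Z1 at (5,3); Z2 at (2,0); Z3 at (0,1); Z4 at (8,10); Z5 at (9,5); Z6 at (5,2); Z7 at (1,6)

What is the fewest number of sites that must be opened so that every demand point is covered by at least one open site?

Coverage sets (demand points within 5 of each site):
  P1: {Z2, Z3}
  P2: {}
  P3: {Z1, Z5, Z6}
  P4: {Z1, Z2, Z3, Z6, Z7}
  P5: {Z4, Z5}
No single site covers all 7 demand points.
But {P4, P5} covers everything, so the minimum is 2.

2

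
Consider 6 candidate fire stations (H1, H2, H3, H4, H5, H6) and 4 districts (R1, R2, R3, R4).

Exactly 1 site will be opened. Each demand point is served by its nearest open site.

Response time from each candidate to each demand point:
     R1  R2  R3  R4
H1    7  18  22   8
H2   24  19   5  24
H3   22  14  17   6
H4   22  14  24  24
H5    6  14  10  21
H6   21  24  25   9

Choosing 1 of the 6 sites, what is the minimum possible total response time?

Open {H5}.
  R1→H5 6, R2→H5 14, R3→H5 10, R4→H5 21  ⇒ total 51.
Compare {H1}: total 55.
Compare {H3}: total 59.
No size-1 selection does better; minimum is 51.

51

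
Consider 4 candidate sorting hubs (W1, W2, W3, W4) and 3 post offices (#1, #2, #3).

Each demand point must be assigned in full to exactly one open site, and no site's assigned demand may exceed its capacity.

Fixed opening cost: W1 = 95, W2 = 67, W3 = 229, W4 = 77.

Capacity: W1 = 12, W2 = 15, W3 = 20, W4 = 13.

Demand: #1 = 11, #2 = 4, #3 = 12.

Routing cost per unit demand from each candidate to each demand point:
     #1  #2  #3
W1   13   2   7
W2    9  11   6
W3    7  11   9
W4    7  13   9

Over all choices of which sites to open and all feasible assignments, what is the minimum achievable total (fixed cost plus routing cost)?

389

Open {W1, W2}; cheapest assignment that respects the capacities:
  W1 (cap 12, load 12): #3 — cost 12×7 = 84
  W2 (cap 15, load 15): #1, #2 — cost 11×9 + 4×11 = 143
  Shipping 227, fixed 162 → total 389.
  Any other capacity-feasible assignment to {W1, W2} ships for at least 227.
Compare {W2, W4}: its best feasible assignment gives total 395.
Compare {W1, W2, W4}: its best feasible assignment gives total 396.
Every other set of open sites that can feasibly serve all demand totals ≥ 395 even under its best assignment. Minimum: 389.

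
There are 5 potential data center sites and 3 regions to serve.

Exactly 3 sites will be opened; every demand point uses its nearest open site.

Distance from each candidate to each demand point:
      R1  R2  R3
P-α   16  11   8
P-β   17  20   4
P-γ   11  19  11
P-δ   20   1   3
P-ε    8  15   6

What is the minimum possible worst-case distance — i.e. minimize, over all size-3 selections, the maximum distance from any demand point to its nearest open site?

8

Open {P-α, P-δ, P-ε}.
  Farthest demand point is R1 at distance 8 (to P-ε); all others are ≤ 8.
With {P-β, P-δ, P-ε} the worst case is 8.
With {P-γ, P-δ, P-ε} the worst case is 8.
No size-3 selection achieves below 8.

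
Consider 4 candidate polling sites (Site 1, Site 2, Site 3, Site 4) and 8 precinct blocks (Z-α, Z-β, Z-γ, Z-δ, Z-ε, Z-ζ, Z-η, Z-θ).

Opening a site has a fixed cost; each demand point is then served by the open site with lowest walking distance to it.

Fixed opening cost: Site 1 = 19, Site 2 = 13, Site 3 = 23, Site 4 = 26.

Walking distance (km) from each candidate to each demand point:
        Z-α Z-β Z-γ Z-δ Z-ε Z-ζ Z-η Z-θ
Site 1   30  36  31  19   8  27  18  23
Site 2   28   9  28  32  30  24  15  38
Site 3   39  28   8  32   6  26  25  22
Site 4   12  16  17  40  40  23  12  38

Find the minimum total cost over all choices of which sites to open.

Open {Site 1, Site 4}: assign each demand point to its cheapest open site.
  Z-α→Site 4 12, Z-β→Site 4 16, Z-γ→Site 4 17, Z-δ→Site 1 19, Z-ε→Site 1 8, Z-ζ→Site 4 23, Z-η→Site 4 12, Z-θ→Site 1 23
  walking distance 130, fixed 45 → total 175.
Compare {Site 2, Site 3}: walking distance 144 + fixed 36 = 180.
Compare {Site 3, Site 4}: walking distance 131 + fixed 49 = 180.
Compare {Site 1, Site 2, Site 4}: walking distance 123 + fixed 58 = 181.
All other subsets cost ≥ 180. Minimum total cost: 175.

175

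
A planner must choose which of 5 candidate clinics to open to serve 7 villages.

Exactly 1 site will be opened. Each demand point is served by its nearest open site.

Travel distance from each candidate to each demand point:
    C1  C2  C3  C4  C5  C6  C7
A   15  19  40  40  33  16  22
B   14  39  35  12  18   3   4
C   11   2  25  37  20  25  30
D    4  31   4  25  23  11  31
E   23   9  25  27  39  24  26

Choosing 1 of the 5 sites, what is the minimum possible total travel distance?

125

Open {B}.
  C1→B 14, C2→B 39, C3→B 35, C4→B 12, C5→B 18, C6→B 3, C7→B 4  ⇒ total 125.
Compare {D}: total 129.
Compare {C}: total 150.
No size-1 selection does better; minimum is 125.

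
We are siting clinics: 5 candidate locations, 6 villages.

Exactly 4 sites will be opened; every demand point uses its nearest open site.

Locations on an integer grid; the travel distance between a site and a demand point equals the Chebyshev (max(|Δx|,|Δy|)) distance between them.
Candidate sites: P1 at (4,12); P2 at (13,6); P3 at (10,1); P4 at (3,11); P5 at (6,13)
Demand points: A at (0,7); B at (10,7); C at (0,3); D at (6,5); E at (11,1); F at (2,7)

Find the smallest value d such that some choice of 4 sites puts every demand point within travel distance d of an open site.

Open {P1, P2, P3, P4}.
  Farthest demand point is C at travel distance 8 (to P4); all others are ≤ 8.
With {P1, P2, P4, P5} the worst case is 8.
With {P1, P3, P4, P5} the worst case is 8.
No size-4 selection achieves below 8.

8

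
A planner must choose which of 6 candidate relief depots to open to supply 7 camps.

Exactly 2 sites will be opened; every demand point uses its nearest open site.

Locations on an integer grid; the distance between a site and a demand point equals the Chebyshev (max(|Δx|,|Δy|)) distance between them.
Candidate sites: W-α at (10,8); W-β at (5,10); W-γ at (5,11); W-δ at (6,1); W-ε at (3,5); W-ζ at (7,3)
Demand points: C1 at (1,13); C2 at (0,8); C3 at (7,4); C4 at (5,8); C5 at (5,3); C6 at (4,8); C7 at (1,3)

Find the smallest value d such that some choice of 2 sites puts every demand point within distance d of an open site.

Open {W-β, W-ε}.
  Farthest demand point is C1 at distance 4 (to W-β); all others are ≤ 4.
With {W-γ, W-ε} the worst case is 4.
With {W-β, W-δ} the worst case is 5.
No size-2 selection achieves below 4.

4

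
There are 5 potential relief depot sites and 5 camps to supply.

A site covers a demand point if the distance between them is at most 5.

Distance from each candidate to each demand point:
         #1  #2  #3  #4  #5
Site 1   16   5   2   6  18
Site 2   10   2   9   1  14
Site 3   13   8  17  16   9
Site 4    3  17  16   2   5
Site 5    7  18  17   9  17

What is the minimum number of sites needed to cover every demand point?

Coverage sets (demand points within 5 of each site):
  Site 1: {#2, #3}
  Site 2: {#2, #4}
  Site 3: {}
  Site 4: {#1, #4, #5}
  Site 5: {}
No single site covers all 5 demand points.
But {Site 1, Site 4} covers everything, so the minimum is 2.

2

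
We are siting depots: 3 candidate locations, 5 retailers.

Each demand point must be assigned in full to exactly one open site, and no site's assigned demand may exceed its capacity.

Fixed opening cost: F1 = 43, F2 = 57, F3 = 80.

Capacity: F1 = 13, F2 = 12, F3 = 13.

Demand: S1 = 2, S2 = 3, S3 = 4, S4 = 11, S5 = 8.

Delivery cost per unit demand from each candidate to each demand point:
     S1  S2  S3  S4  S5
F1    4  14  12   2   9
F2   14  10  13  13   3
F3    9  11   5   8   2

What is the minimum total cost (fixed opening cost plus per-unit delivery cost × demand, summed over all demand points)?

276

Open {F1, F2, F3}; cheapest assignment that respects the capacities:
  F1 (cap 13, load 13): S1, S4 — cost 2×4 + 11×2 = 30
  F2 (cap 12, load 3): S2 — cost 3×10 = 30
  F3 (cap 13, load 12): S3, S5 — cost 4×5 + 8×2 = 36
  Shipping 96, fixed 180 → total 276.
  Any other capacity-feasible assignment to {F1, F2, F3} ships for at least 96.
Total demand is 28 and no other set of sites has combined capacity ≥ 28, so {F1, F2, F3} is the only feasible choice of open sites. Minimum: 276.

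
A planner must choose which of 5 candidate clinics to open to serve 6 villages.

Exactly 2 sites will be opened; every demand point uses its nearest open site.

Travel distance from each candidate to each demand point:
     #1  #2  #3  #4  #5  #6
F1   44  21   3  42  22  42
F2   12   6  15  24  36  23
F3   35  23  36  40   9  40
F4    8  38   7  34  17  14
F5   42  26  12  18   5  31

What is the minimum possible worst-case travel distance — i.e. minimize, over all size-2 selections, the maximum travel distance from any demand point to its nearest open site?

Open {F2, F5}.
  Farthest demand point is #6 at travel distance 23 (to F2); all others are ≤ 23.
With {F1, F2} the worst case is 24.
With {F2, F3} the worst case is 24.
No size-2 selection achieves below 23.

23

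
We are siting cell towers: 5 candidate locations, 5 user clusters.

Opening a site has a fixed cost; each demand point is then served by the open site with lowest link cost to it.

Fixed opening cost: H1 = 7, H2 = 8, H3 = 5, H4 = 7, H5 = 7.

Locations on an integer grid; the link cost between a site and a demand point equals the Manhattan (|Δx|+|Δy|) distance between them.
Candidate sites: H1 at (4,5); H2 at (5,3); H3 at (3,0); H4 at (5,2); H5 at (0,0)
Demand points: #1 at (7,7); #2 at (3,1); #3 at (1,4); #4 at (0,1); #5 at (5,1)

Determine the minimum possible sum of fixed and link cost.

Open {H1, H3}: assign each demand point to its cheapest open site.
  #1→H1 5, #2→H3 1, #3→H1 4, #4→H3 4, #5→H3 3
  link cost 17, fixed 12 → total 29.
Compare {H3}: link cost 25 + fixed 5 = 30.
Compare {H4}: link cost 23 + fixed 7 = 30.
Compare {H2, H3}: link cost 18 + fixed 13 = 31.
All other subsets cost ≥ 30. Minimum total cost: 29.

29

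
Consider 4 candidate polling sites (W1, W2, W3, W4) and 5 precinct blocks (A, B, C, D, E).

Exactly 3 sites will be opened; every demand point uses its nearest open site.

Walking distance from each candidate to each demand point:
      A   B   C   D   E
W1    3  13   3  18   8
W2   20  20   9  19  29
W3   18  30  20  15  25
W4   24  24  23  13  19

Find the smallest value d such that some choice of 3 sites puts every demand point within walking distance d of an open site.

13

Open {W1, W2, W4}.
  Farthest demand point is B at walking distance 13 (to W1); all others are ≤ 13.
With {W1, W3, W4} the worst case is 13.
With {W1, W2, W3} the worst case is 15.
No size-3 selection achieves below 13.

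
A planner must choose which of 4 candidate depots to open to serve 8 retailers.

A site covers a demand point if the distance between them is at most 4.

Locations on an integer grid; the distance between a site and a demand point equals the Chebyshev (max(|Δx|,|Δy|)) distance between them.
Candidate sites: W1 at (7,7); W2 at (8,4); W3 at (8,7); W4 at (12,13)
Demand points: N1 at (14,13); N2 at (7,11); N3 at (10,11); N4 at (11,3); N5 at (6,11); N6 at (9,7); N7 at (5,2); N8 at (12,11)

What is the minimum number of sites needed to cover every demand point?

3

Coverage sets (demand points within 4 of each site):
  W1: {N2, N3, N4, N5, N6}
  W2: {N4, N6, N7}
  W3: {N2, N3, N4, N5, N6, N8}
  W4: {N1, N3, N8}
No 2 sites suffice: every size-2 union leaves at least one demand point uncovered.
But {W1, W2, W4} covers everything, so the minimum is 3.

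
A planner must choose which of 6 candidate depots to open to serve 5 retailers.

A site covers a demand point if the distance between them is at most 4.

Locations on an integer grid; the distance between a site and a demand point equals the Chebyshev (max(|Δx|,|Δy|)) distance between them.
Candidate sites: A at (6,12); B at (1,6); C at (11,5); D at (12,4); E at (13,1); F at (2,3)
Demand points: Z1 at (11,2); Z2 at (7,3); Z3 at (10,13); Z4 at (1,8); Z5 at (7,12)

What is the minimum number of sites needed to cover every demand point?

Coverage sets (demand points within 4 of each site):
  A: {Z3, Z5}
  B: {Z4}
  C: {Z1, Z2}
  D: {Z1}
  E: {Z1}
  F: {}
No 2 sites suffice: every size-2 union leaves at least one demand point uncovered.
But {A, B, C} covers everything, so the minimum is 3.

3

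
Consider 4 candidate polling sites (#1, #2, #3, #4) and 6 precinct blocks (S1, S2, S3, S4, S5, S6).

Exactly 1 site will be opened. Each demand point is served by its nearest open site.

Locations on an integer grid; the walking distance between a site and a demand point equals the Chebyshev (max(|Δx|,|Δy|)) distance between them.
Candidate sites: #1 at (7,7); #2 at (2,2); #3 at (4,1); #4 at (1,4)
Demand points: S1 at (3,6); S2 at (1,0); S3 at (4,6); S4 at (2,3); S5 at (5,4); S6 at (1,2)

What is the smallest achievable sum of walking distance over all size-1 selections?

Open {#2}.
  S1→#2 4, S2→#2 2, S3→#2 4, S4→#2 1, S5→#2 3, S6→#2 1  ⇒ total 15.
Compare {#4}: total 16.
Compare {#3}: total 21.
No size-1 selection does better; minimum is 15.

15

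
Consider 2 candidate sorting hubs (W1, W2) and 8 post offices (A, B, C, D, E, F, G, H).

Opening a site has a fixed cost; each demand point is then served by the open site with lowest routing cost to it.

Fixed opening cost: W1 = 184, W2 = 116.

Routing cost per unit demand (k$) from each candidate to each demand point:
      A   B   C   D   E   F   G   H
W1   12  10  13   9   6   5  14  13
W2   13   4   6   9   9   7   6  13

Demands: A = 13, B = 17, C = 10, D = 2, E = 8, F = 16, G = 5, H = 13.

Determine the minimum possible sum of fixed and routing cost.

Open {W2}: assign each demand point to its cheapest open site.
  A→W2 13×13=169, B→W2 17×4=68, C→W2 10×6=60, D→W2 2×9=18, E→W2 8×9=72, F→W2 16×7=112, G→W2 5×6=30, H→W2 13×13=169
  routing cost 698, fixed 116 → total 814.
Compare {W1, W2}: routing cost 629 + fixed 300 = 929.
Compare {W1}: routing cost 841 + fixed 184 = 1025.

814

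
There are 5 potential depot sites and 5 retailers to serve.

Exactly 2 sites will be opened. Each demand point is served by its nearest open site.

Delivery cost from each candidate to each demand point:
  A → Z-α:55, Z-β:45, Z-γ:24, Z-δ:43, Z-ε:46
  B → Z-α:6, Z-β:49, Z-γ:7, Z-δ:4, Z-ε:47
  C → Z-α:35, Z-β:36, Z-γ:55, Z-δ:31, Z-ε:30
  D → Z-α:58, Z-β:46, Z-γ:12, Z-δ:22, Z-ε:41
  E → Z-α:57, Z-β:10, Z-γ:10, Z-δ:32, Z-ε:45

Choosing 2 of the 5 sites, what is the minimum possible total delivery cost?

72

Open {B, E}.
  Z-α→B 6, Z-β→E 10, Z-γ→B 7, Z-δ→B 4, Z-ε→E 45  ⇒ total 72.
Compare {B, C}: total 83.
Compare {B, D}: total 104.
No size-2 selection does better; minimum is 72.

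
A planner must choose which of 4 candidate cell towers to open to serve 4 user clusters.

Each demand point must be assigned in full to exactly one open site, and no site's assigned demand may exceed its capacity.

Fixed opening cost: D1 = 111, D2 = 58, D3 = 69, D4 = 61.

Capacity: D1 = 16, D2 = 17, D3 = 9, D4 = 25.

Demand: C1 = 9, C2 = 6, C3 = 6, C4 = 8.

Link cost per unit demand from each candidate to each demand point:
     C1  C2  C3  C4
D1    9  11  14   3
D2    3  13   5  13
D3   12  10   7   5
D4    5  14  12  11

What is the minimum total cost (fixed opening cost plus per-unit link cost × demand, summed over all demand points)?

316

Open {D1, D2}; cheapest assignment that respects the capacities:
  D1 (cap 16, load 14): C2, C4 — cost 6×11 + 8×3 = 90
  D2 (cap 17, load 15): C1, C3 — cost 9×3 + 6×5 = 57
  Shipping 147, fixed 169 → total 316.
  Any other capacity-feasible assignment to {D1, D2} ships for at least 147.
Compare {D2, D4}: its best feasible assignment gives total 348.
Compare {D2, D3, D4}: its best feasible assignment gives total 369.
Every other set of open sites that can feasibly serve all demand totals ≥ 348 even under its best assignment. Minimum: 316.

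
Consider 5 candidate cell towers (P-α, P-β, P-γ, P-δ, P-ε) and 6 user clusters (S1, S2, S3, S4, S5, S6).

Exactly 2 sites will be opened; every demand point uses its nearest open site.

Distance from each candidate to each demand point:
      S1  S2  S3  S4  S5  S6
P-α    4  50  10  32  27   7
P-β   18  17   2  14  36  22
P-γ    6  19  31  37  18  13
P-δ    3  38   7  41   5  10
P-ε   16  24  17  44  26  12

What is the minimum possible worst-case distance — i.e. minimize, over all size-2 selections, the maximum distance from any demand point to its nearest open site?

17

Open {P-β, P-δ}.
  Farthest demand point is S2 at distance 17 (to P-β); all others are ≤ 17.
With {P-β, P-γ} the worst case is 18.
With {P-β, P-ε} the worst case is 26.
No size-2 selection achieves below 17.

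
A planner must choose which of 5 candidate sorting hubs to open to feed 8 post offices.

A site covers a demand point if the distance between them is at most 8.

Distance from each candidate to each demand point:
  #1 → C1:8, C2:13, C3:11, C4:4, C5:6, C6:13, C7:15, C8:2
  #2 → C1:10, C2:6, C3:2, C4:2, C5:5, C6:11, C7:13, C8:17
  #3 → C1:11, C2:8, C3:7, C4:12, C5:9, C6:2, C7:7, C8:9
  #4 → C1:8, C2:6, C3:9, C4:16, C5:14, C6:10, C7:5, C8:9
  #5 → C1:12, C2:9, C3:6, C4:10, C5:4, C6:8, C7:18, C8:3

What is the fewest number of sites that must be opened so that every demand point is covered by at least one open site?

Coverage sets (demand points within 8 of each site):
  #1: {C1, C4, C5, C8}
  #2: {C2, C3, C4, C5}
  #3: {C2, C3, C6, C7}
  #4: {C1, C2, C7}
  #5: {C3, C5, C6, C8}
No single site covers all 8 demand points.
But {#1, #3} covers everything, so the minimum is 2.

2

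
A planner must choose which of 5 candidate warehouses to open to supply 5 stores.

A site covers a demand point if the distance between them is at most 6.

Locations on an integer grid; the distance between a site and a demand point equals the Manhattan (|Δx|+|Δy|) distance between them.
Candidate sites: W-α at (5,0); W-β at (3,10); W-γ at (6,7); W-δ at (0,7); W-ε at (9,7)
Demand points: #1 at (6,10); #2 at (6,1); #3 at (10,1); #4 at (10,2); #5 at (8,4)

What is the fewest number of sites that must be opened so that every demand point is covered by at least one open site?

Coverage sets (demand points within 6 of each site):
  W-α: {#2, #3}
  W-β: {#1}
  W-γ: {#1, #2, #5}
  W-δ: {}
  W-ε: {#1, #4, #5}
No single site covers all 5 demand points.
But {W-α, W-ε} covers everything, so the minimum is 2.

2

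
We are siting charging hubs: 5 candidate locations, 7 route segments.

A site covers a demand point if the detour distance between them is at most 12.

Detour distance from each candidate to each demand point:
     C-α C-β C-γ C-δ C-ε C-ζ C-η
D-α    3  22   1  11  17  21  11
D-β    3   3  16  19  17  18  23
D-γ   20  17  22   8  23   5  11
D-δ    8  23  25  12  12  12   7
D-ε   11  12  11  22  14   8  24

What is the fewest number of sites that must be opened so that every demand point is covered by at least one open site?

Coverage sets (demand points within 12 of each site):
  D-α: {C-α, C-γ, C-δ, C-η}
  D-β: {C-α, C-β}
  D-γ: {C-δ, C-ζ, C-η}
  D-δ: {C-α, C-δ, C-ε, C-ζ, C-η}
  D-ε: {C-α, C-β, C-γ, C-ζ}
No single site covers all 7 demand points.
But {D-δ, D-ε} covers everything, so the minimum is 2.

2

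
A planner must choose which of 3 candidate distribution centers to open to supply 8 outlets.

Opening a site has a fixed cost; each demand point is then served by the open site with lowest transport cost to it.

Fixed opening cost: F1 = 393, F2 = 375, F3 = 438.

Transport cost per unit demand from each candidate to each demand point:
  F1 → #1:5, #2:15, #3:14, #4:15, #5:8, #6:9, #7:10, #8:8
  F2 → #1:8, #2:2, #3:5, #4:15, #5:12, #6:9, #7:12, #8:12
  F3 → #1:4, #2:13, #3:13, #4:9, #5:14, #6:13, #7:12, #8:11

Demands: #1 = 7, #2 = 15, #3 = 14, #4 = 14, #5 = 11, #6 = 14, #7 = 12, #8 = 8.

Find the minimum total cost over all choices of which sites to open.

1239

Open {F2}: assign each demand point to its cheapest open site.
  #1→F2 7×8=56, #2→F2 15×2=30, #3→F2 14×5=70, #4→F2 14×15=210, #5→F2 11×12=132, #6→F2 14×9=126, #7→F2 12×12=144, #8→F2 8×12=96
  transport cost 864, fixed 375 → total 1239.
Compare {F1}: transport cost 1064 + fixed 393 = 1457.
Compare {F1, F2}: transport cost 743 + fixed 768 = 1511.
Compare {F3}: transport cost 1099 + fixed 438 = 1537.
All other subsets cost ≥ 1457. Minimum total cost: 1239.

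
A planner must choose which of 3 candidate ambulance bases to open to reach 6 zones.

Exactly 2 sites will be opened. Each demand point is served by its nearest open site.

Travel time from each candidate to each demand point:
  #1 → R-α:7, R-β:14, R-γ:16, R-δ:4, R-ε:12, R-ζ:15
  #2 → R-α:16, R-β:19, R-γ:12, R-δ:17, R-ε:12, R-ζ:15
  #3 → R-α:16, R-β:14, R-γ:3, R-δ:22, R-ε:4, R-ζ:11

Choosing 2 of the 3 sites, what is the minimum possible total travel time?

Open {#1, #3}.
  R-α→#1 7, R-β→#1 14, R-γ→#3 3, R-δ→#1 4, R-ε→#3 4, R-ζ→#3 11  ⇒ total 43.
Compare {#1, #2}: total 64.
Compare {#2, #3}: total 65.

43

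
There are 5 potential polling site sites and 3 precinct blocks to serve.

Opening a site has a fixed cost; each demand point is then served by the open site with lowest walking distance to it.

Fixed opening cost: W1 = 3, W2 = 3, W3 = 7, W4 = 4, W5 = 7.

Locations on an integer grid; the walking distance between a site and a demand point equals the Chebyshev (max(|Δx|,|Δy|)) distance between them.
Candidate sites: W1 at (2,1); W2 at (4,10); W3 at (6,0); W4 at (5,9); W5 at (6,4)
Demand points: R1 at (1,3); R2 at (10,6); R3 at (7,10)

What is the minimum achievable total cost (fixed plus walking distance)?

Open {W1, W4}: assign each demand point to its cheapest open site.
  R1→W1 2, R2→W4 5, R3→W4 2
  walking distance 9, fixed 7 → total 16.
Compare {W4}: walking distance 13 + fixed 4 = 17.
Compare {W1, W2}: walking distance 11 + fixed 6 = 17.
Compare {W2}: walking distance 16 + fixed 3 = 19.
All other subsets cost ≥ 17. Minimum total cost: 16.

16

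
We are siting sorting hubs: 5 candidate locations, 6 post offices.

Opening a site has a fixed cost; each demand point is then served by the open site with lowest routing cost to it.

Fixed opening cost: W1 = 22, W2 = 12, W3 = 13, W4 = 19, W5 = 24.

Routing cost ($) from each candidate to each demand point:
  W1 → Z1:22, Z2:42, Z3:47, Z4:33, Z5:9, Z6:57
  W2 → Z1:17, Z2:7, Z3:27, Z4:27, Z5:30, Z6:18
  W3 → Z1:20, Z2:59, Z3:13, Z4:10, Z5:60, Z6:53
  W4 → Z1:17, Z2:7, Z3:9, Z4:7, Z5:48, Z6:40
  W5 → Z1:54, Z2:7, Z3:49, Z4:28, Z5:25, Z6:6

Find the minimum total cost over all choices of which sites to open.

114

Open {W4, W5}: assign each demand point to its cheapest open site.
  Z1→W4 17, Z2→W4 7, Z3→W4 9, Z4→W4 7, Z5→W5 25, Z6→W5 6
  routing cost 71, fixed 43 → total 114.
Compare {W3, W5}: routing cost 81 + fixed 37 = 118.
Compare {W2, W4}: routing cost 88 + fixed 31 = 119.
Compare {W2, W3}: routing cost 95 + fixed 25 = 120.
All other subsets cost ≥ 118. Minimum total cost: 114.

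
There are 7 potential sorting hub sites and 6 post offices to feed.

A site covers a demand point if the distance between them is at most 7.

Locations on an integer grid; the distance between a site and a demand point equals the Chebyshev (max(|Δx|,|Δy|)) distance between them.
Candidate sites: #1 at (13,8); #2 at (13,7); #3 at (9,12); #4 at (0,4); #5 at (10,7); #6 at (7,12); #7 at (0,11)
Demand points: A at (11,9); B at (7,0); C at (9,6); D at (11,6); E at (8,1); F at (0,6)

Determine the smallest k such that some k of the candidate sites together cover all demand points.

Coverage sets (demand points within 7 of each site):
  #1: {A, C, D, E}
  #2: {A, B, C, D, E}
  #3: {A, C, D}
  #4: {B, F}
  #5: {A, B, C, D, E}
  #6: {A, C, D, F}
  #7: {F}
No single site covers all 6 demand points.
But {#1, #4} covers everything, so the minimum is 2.

2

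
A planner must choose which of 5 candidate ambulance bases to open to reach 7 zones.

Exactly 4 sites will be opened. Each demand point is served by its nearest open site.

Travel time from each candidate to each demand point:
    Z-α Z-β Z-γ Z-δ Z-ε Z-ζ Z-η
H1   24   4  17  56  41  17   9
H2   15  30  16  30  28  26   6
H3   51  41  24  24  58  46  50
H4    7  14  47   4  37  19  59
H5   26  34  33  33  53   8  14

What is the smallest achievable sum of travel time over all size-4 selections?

Open {H1, H2, H4, H5}.
  Z-α→H4 7, Z-β→H1 4, Z-γ→H2 16, Z-δ→H4 4, Z-ε→H2 28, Z-ζ→H5 8, Z-η→H2 6  ⇒ total 73.
Compare {H1, H2, H3, H4}: total 82.
Compare {H2, H3, H4, H5}: total 83.
No size-4 selection does better; minimum is 73.

73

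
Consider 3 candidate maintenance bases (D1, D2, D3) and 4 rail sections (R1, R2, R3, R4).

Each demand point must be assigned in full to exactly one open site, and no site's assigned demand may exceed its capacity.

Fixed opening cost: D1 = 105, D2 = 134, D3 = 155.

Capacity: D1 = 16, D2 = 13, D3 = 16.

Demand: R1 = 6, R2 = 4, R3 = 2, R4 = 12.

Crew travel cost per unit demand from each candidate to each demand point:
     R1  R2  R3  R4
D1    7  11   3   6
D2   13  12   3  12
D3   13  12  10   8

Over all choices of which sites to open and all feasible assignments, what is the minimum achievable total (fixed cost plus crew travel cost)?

439

Open {D1, D2}; cheapest assignment that respects the capacities:
  D1 (cap 16, load 16): R2, R4 — cost 4×11 + 12×6 = 116
  D2 (cap 13, load 8): R1, R3 — cost 6×13 + 2×3 = 84
  Shipping 200, fixed 239 → total 439.
  Any other capacity-feasible assignment to {D1, D2} ships for at least 200.
Compare {D1, D3}: its best feasible assignment gives total 448.
Compare {D2, D3}: its best feasible assignment gives total 517.
Every other set of open sites that can feasibly serve all demand totals ≥ 448 even under its best assignment. Minimum: 439.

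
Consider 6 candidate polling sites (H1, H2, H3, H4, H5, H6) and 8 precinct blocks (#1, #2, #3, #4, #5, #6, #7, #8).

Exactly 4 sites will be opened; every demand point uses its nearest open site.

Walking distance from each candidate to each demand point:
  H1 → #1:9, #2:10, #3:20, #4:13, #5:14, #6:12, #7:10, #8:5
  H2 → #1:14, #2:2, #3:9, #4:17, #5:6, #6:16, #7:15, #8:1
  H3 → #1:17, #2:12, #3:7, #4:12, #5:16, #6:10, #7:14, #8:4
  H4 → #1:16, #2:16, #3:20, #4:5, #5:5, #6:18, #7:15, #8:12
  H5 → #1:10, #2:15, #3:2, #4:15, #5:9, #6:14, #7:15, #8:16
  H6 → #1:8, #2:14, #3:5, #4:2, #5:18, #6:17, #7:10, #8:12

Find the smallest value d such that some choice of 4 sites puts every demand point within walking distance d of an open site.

Open {H1, H2, H3, H4}.
  Farthest demand point is #6 at walking distance 10 (to H3); all others are ≤ 10.
With {H1, H2, H3, H6} the worst case is 10.
With {H1, H3, H4, H5} the worst case is 10.
No size-4 selection achieves below 10.

10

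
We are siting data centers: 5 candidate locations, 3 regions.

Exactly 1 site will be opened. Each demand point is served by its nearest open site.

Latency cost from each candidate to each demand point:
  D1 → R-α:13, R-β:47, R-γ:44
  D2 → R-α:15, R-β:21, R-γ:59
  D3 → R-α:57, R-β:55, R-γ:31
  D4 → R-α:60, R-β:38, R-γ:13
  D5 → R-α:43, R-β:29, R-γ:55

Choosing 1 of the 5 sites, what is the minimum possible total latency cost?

95

Open {D2}.
  R-α→D2 15, R-β→D2 21, R-γ→D2 59  ⇒ total 95.
Compare {D1}: total 104.
Compare {D4}: total 111.
No size-1 selection does better; minimum is 95.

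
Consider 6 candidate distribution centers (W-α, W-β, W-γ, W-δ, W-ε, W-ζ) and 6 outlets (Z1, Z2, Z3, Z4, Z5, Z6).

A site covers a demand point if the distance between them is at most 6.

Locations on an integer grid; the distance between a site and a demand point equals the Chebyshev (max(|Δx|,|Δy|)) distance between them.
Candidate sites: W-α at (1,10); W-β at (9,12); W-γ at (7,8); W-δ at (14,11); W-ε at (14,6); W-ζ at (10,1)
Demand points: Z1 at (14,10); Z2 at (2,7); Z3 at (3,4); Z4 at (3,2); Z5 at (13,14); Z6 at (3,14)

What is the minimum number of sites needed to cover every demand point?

2

Coverage sets (demand points within 6 of each site):
  W-α: {Z2, Z3, Z6}
  W-β: {Z1, Z5, Z6}
  W-γ: {Z2, Z3, Z4, Z5, Z6}
  W-δ: {Z1, Z5}
  W-ε: {Z1}
  W-ζ: {}
No single site covers all 6 demand points.
But {W-β, W-γ} covers everything, so the minimum is 2.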